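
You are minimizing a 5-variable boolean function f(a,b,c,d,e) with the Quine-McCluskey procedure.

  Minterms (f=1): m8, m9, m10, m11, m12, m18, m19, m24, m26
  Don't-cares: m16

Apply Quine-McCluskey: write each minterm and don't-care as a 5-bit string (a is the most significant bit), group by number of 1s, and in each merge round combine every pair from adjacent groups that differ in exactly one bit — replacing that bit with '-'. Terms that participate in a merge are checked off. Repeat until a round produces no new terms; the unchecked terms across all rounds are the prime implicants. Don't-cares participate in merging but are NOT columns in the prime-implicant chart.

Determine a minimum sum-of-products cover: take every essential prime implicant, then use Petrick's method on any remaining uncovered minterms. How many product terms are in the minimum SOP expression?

4

size-2^0 implicants → 01000(✓)  01001(✓)  01010(✓)  01011(✓)  01100(✓)  10000(✓)  10010(✓)  10011(✓)  11000(✓)  11010(✓)
size-2^1 implicants → -1000(✓)  -1010(✓)  01-00  010-0(✓)  010-1(✓)  0100-(✓)  0101-(✓)  1-000(✓)  1-010(✓)  100-0(✓)  1001-  110-0(✓)
size-2^2 implicants → -10-0  010--  1-0-0
Unchecked terms (primes): -10-0, 01-00, 010--, 1-0-0, 1001-
Minterm coverage:
  m8 ⊆ -10-0,01-00,010--
  m9 ⊆ 010-- [E]
  m10 ⊆ -10-0,010--
  m11 ⊆ 010-- [E]
  m12 ⊆ 01-00 [E]
  m18 ⊆ 1-0-0,1001-
  m19 ⊆ 1001- [E]
  m24 ⊆ -10-0,1-0-0
  m26 ⊆ -10-0,1-0-0
E = {01-00, 010--, 1001-}
Petrick residual → -10-0
Cover = bc'e' + a'bd'e' + a'bc' + ab'c'd  |cover|=4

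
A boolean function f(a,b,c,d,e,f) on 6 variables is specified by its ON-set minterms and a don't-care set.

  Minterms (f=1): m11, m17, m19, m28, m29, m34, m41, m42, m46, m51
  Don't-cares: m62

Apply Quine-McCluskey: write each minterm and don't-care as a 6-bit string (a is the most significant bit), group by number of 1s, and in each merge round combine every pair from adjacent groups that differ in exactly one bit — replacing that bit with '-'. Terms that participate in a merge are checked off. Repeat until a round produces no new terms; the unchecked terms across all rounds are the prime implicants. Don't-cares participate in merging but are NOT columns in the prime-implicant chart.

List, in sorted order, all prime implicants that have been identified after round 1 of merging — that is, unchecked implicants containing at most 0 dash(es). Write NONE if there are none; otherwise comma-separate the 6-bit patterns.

001011, 101001

Round 0: 001011 010001✓ 010011✓ 011100✓ 011101✓ 100010✓ 101001 101010✓ 101110✓ 110011✓ 111110✓
Round 1: -10011 0100-1 01110- 1-1110 10-010 101-10
PIs = {-10011, 001011, 0100-1, 01110-, 1-1110, 10-010, 101-10, 101001}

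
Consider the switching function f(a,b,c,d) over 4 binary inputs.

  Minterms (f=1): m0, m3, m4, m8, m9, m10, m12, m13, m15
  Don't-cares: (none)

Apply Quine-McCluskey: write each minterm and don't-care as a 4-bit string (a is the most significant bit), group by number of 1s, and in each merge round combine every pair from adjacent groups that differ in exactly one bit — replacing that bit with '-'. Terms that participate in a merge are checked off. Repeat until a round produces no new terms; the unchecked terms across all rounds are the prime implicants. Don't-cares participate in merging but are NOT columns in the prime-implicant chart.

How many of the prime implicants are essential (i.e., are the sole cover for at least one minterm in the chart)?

5

[col 0] 0000*, 0011, 0100*, 1000*, 1001*, 1010*, 1100*, 1101*, 1111*
[col 1] -000*, -100*, 0-00*, 1-00*, 1-01*, 10-0, 100-*, 11-1, 110-*
[col 2] --00, 1-0-
Prime implicants: --00, 0011, 1-0-, 10-0, 11-1
PI chart (minterm → PIs covering it):
  0 | --00  (sole → essential)
  3 | 0011  (sole → essential)
  4 | --00  (sole → essential)
  8 | --00,1-0-,10-0
  9 | 1-0-  (sole → essential)
  10 | 10-0  (sole → essential)
  12 | --00,1-0-
  13 | 1-0-,11-1
  15 | 11-1  (sole → essential)
Essential prime implicants: --00, 0011, 1-0-, 10-0, 11-1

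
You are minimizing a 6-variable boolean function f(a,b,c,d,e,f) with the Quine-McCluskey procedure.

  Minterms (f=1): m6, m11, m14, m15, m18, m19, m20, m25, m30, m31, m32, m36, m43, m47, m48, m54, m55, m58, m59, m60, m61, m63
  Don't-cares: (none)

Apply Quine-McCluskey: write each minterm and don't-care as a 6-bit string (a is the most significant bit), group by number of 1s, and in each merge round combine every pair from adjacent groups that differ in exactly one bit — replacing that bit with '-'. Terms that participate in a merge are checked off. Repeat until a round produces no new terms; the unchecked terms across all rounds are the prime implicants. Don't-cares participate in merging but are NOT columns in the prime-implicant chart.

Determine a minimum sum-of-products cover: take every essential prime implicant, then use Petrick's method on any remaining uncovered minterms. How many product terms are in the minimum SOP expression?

12

size-2^0 implicants → 000110(✓)  001011(✓)  001110(✓)  001111(✓)  010010(✓)  010011(✓)  010100  011001  011110(✓)  011111(✓)  100000(✓)  100100(✓)  101011(✓)  101111(✓)  110000(✓)  110110(✓)  110111(✓)  111010(✓)  111011(✓)  111100(✓)  111101(✓)  111111(✓)
size-2^1 implicants → -01011(✓)  -01111(✓)  -11111(✓)  0-1110(✓)  0-1111(✓)  00-110  001-11(✓)  00111-(✓)  01001-  01111-(✓)  1-0000  1-1011(✓)  1-1111(✓)  100-00  101-11(✓)  11-111  11011-  111-11(✓)  11101-  1111-1  11110-
size-2^2 implicants → --1111  -01-11  0-111-  1-1-11
Unchecked terms (primes): --1111, -01-11, 0-111-, 00-110, 01001-, 010100, 011001, 1-0000, 1-1-11, 100-00, 11-111, 11011-, 11101-, 1111-1, 11110-
Minterm coverage:
  m6 ⊆ 00-110 [E]
  m11 ⊆ -01-11 [E]
  m14 ⊆ 0-111-,00-110
  m15 ⊆ --1111,-01-11,0-111-
  m18 ⊆ 01001- [E]
  m19 ⊆ 01001- [E]
  m20 ⊆ 010100 [E]
  m25 ⊆ 011001 [E]
  m30 ⊆ 0-111- [E]
  m31 ⊆ --1111,0-111-
  m32 ⊆ 1-0000,100-00
  m36 ⊆ 100-00 [E]
  m43 ⊆ -01-11,1-1-11
  m47 ⊆ --1111,-01-11,1-1-11
  m48 ⊆ 1-0000 [E]
  m54 ⊆ 11011- [E]
  m55 ⊆ 11-111,11011-
  m58 ⊆ 11101- [E]
  m59 ⊆ 1-1-11,11101-
  m60 ⊆ 11110- [E]
  m61 ⊆ 1111-1,11110-
  m63 ⊆ --1111,1-1-11,11-111,1111-1
E = {-01-11, 0-111-, 00-110, 01001-, 010100, 011001, 1-0000, 100-00, 11011-, 11101-, 11110-}
Petrick residual → --1111
Cover = cdef + b'cef + a'cde + a'b'def' + a'bc'd'e + a'bc'de'f' + a'bcd'e'f + ac'd'e'f' + ab'c'e'f' + abc'de + abcd'e + abcde'  |cover|=12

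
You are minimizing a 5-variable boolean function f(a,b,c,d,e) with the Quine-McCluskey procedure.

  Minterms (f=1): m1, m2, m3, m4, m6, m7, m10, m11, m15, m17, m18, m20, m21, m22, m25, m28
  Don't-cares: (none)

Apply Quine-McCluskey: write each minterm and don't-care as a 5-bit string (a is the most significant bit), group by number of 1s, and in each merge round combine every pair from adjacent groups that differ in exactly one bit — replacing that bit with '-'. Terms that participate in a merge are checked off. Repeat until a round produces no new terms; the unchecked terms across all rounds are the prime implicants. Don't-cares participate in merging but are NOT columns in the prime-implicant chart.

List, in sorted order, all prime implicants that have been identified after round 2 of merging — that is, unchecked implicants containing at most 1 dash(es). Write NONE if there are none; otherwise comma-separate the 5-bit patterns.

size-2^0 implicants → 00001(✓)  00010(✓)  00011(✓)  00100(✓)  00110(✓)  00111(✓)  01010(✓)  01011(✓)  01111(✓)  10001(✓)  10010(✓)  10100(✓)  10101(✓)  10110(✓)  11001(✓)  11100(✓)
size-2^1 implicants → -0001  -0010(✓)  -0100(✓)  -0110(✓)  0-010(✓)  0-011(✓)  0-111(✓)  00-10(✓)  00-11(✓)  000-1  0001-(✓)  001-0(✓)  0011-(✓)  01-11(✓)  0101-(✓)  1-001  1-100  10-01  10-10(✓)  101-0(✓)  1010-
size-2^2 implicants → -0-10  -01-0  0--11  0-01-  00-1-
Unchecked terms (primes): -0-10, -0001, -01-0, 0--11, 0-01-, 00-1-, 000-1, 1-001, 1-100, 10-01, 1010-

-0001, 000-1, 1-001, 1-100, 10-01, 1010-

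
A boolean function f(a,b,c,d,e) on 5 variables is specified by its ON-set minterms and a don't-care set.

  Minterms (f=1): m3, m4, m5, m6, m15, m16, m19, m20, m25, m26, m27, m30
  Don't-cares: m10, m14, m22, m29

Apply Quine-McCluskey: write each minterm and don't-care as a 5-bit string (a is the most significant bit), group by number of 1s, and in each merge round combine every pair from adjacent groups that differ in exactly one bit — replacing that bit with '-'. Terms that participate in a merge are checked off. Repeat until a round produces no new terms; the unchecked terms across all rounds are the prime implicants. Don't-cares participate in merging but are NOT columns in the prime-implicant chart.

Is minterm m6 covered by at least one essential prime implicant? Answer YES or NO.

Round 0: 00011✓ 00100✓ 00101✓ 00110✓ 01010✓ 01110✓ 01111✓ 10000✓ 10011✓ 10100✓ 10110✓ 11001✓ 11010✓ 11011✓ 11101✓ 11110✓
Round 1: -0011 -0100✓ -0110✓ -1010✓ -1110✓ 0-110✓ 001-0✓ 0010- 01-10✓ 0111- 1-011 1-110✓ 10-00 101-0✓ 11-01 11-10✓ 110-1 1101-
Round 2: --110 -01-0 -1-10
PIs = {--110, -0011, -01-0, -1-10, 0010-, 0111-, 1-011, 10-00, 11-01, 110-1, 1101-}
Coverage chart:
  m3: -0011 ←essential
  m4: -01-0,0010-
  m5: 0010- ←essential
  m6: --110,-01-0
  m15: 0111- ←essential
  m16: 10-00 ←essential
  m19: -0011,1-011
  m20: -01-0,10-00
  m25: 11-01,110-1
  m26: -1-10,1101-
  m27: 1-011,110-1,1101-
  m30: --110,-1-10
Essential: -0011, 0010-, 0111-, 10-00

NO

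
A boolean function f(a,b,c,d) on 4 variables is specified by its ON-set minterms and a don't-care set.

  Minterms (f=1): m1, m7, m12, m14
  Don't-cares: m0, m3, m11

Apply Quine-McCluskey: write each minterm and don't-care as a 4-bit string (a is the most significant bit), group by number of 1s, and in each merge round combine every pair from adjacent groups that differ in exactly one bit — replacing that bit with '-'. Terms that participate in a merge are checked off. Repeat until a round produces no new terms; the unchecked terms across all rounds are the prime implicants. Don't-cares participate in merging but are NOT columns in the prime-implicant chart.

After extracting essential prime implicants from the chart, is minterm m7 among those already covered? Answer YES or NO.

YES

[col 0] 0000*, 0001*, 0011*, 0111*, 1011*, 1100*, 1110*
[col 1] -011, 0-11, 00-1, 000-, 11-0
Prime implicants: -011, 0-11, 00-1, 000-, 11-0
PI chart (minterm → PIs covering it):
  1 | 00-1,000-
  7 | 0-11  (sole → essential)
  12 | 11-0  (sole → essential)
  14 | 11-0  (sole → essential)
Essential prime implicants: 0-11, 11-0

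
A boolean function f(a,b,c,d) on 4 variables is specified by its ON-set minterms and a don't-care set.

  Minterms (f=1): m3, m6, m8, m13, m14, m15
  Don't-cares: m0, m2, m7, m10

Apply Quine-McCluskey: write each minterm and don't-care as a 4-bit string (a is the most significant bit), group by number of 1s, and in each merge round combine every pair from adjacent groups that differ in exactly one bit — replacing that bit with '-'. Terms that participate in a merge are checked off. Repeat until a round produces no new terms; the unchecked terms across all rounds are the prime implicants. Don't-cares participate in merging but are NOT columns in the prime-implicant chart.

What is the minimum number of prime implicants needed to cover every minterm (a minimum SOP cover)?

4

Round 0: 0000✓ 0010✓ 0011✓ 0110✓ 0111✓ 1000✓ 1010✓ 1101✓ 1110✓ 1111✓
Round 1: -000✓ -010✓ -110✓ -111✓ 0-10✓ 0-11✓ 00-0✓ 001-✓ 011-✓ 1-10✓ 10-0✓ 11-1 111-✓
Round 2: --10 -0-0 -11- 0-1-
PIs = {--10, -0-0, -11-, 0-1-, 11-1}
Coverage chart:
  m3: 0-1- ←essential
  m6: --10,-11-,0-1-
  m8: -0-0 ←essential
  m13: 11-1 ←essential
  m14: --10,-11-
  m15: -11-,11-1
Essential: -0-0, 0-1-, 11-1
Petrick residual → --10
Min cover (4 terms): cd' + b'd' + a'c + abd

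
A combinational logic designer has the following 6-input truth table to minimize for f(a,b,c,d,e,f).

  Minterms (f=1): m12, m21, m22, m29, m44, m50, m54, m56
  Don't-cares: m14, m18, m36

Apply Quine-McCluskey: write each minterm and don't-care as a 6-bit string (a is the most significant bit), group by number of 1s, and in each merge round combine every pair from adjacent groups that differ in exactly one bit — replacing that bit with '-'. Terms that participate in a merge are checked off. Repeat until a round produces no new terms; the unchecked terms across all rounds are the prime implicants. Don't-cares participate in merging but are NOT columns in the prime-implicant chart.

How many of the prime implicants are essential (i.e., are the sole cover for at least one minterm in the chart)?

size-2^0 implicants → 001100(✓)  001110(✓)  010010(✓)  010101(✓)  010110(✓)  011101(✓)  100100(✓)  101100(✓)  110010(✓)  110110(✓)  111000
size-2^1 implicants → -01100  -10010(✓)  -10110(✓)  0011-0  01-101  010-10(✓)  10-100  110-10(✓)
size-2^2 implicants → -10-10
Unchecked terms (primes): -01100, -10-10, 0011-0, 01-101, 10-100, 111000
Minterm coverage:
  m12 ⊆ -01100,0011-0
  m21 ⊆ 01-101 [E]
  m22 ⊆ -10-10 [E]
  m29 ⊆ 01-101 [E]
  m44 ⊆ -01100,10-100
  m50 ⊆ -10-10 [E]
  m54 ⊆ -10-10 [E]
  m56 ⊆ 111000 [E]
E = {-10-10, 01-101, 111000}

3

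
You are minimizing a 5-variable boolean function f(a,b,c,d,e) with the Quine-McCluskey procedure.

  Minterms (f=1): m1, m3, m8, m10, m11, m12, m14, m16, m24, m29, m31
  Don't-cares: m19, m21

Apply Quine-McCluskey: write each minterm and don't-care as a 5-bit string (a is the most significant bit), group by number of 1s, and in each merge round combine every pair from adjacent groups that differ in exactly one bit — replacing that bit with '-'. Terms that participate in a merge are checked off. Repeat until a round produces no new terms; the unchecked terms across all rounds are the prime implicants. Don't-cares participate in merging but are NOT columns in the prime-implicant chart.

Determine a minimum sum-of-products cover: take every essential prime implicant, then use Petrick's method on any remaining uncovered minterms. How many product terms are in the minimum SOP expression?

5

size-2^0 implicants → 00001(✓)  00011(✓)  01000(✓)  01010(✓)  01011(✓)  01100(✓)  01110(✓)  10000(✓)  10011(✓)  10101(✓)  11000(✓)  11101(✓)  11111(✓)
size-2^1 implicants → -0011  -1000  0-011  000-1  01-00(✓)  01-10(✓)  010-0(✓)  0101-  011-0(✓)  1-000  1-101  111-1
size-2^2 implicants → 01--0
Unchecked terms (primes): -0011, -1000, 0-011, 000-1, 01--0, 0101-, 1-000, 1-101, 111-1
Minterm coverage:
  m1 ⊆ 000-1 [E]
  m3 ⊆ -0011,0-011,000-1
  m8 ⊆ -1000,01--0
  m10 ⊆ 01--0,0101-
  m11 ⊆ 0-011,0101-
  m12 ⊆ 01--0 [E]
  m14 ⊆ 01--0 [E]
  m16 ⊆ 1-000 [E]
  m24 ⊆ -1000,1-000
  m29 ⊆ 1-101,111-1
  m31 ⊆ 111-1 [E]
E = {000-1, 01--0, 1-000, 111-1}
Petrick residual → 0-011
Cover = a'c'de + a'b'c'e + a'be' + ac'd'e' + abce  |cover|=5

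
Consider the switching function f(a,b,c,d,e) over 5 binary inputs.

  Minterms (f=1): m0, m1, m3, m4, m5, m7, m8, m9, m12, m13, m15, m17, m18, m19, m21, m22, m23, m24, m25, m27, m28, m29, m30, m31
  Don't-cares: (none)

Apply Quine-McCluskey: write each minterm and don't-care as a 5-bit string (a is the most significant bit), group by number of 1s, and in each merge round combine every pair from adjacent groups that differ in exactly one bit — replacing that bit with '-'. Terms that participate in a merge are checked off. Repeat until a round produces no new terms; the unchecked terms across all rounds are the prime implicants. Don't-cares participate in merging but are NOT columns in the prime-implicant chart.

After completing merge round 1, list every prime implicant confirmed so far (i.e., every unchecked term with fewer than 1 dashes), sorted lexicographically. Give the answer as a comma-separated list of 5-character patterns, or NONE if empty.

NONE

Round 0: 00000✓ 00001✓ 00011✓ 00100✓ 00101✓ 00111✓ 01000✓ 01001✓ 01100✓ 01101✓ 01111✓ 10001✓ 10010✓ 10011✓ 10101✓ 10110✓ 10111✓ 11000✓ 11001✓ 11011✓ 11100✓ 11101✓ 11110✓ 11111✓
Round 1: -0001✓ -0011✓ -0101✓ -0111✓ -1000✓ -1001✓ -1100✓ -1101✓ -1111✓ 0-000✓ 0-001✓ 0-100✓ 0-101✓ 0-111✓ 00-00✓ 00-01✓ 00-11✓ 000-1✓ 0000-✓ 001-1✓ 0010-✓ 01-00✓ 01-01✓ 0100-✓ 011-1✓ 0110-✓ 1-001✓ 1-011✓ 1-101✓ 1-110✓ 1-111✓ 10-01✓ 10-10✓ 10-11✓ 100-1✓ 1001-✓ 101-1✓ 1011-✓ 11-00✓ 11-01✓ 11-11✓ 110-1✓ 1100-✓ 111-0✓ 111-1✓ 1110-✓ 1111-✓
Round 2: --001✓ --101✓ --111✓ -0-01✓ -0-11✓ -00-1✓ -01-1✓ -1-00✓ -1-01✓ -100-✓ -11-1✓ -110-✓ 0--00✓ 0--01✓ 0-00-✓ 0-1-1✓ 0-10-✓ 00--1✓ 00-0-✓ 01-0-✓ 1--01✓ 1--11✓ 1-0-1✓ 1-1-1✓ 1-11- 10--1✓ 10-1- 11--1✓ 11-0-✓ 111--
Round 3: ---01 --1-1 -0--1 -1-0- 0--0- 1---1
PIs = {---01, --1-1, -0--1, -1-0-, 0--0-, 1---1, 1-11-, 10-1-, 111--}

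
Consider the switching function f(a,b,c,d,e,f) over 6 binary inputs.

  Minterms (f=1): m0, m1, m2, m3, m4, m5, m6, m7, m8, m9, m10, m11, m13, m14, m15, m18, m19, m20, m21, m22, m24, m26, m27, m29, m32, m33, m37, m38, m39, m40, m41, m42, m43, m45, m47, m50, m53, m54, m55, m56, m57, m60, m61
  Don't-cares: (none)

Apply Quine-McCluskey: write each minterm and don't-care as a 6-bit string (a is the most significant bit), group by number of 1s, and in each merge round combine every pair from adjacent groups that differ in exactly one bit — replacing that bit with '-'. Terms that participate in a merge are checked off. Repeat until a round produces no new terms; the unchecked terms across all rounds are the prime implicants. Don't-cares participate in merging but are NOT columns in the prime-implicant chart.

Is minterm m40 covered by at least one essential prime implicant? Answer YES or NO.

Round 0: 000000✓ 000001✓ 000010✓ 000011✓ 000100✓ 000101✓ 000110✓ 000111✓ 001000✓ 001001✓ 001010✓ 001011✓ 001101✓ 001110✓ 001111✓ 010010✓ 010011✓ 010100✓ 010101✓ 010110✓ 011000✓ 011010✓ 011011✓ 011101✓ 100000✓ 100001✓ 100101✓ 100110✓ 100111✓ 101000✓ 101001✓ 101010✓ 101011✓ 101101✓ 101111✓ 110010✓ 110101✓ 110110✓ 110111✓ 111000✓ 111001✓ 111100✓ 111101✓
Round 1: -00000✓ -00001✓ -00101✓ -00110✓ -00111✓ -01000✓ -01001✓ -01010✓ -01011✓ -01101✓ -01111✓ -10010✓ -10101✓ -10110✓ -11000✓ -11101✓ 0-0010✓ 0-0011✓ 0-0100✓ 0-0101✓ 0-0110✓ 0-1000✓ 0-1010✓ 0-1011✓ 0-1101✓ 00-000✓ 00-001✓ 00-010✓ 00-011✓ 00-101✓ 00-110✓ 00-111✓ 000-00✓ 000-01✓ 000-10✓ 000-11✓ 0000-0✓ 0000-1✓ 00000-✓ 00001-✓ 0001-0✓ 0001-1✓ 00010-✓ 00011-✓ 001-01✓ 001-10✓ 001-11✓ 0010-0✓ 0010-1✓ 00100-✓ 00101-✓ 0011-1✓ 00111-✓ 01-010✓ 01-011✓ 01-101✓ 010-10✓ 01001-✓ 0101-0✓ 01010-✓ 0110-0✓ 01101-✓ 1-0101✓ 1-0110✓ 1-0111✓ 1-1000✓ 1-1001✓ 1-1101✓ 10-000✓ 10-001✓ 10-101✓ 10-111✓ 100-01✓ 10000-✓ 1001-1✓ 10011-✓ 101-01✓ 101-11✓ 1010-0✓ 1010-1✓ 10100-✓ 10101-✓ 1011-1✓ 11-101✓ 110-10✓ 1101-1✓ 11011-✓ 111-00✓ 111-01✓ 11100-✓ 11110-✓
Round 2: --0101✓ --0110 --1000 --1101✓ -0-000✓ -0-001✓ -0-101✓ -0-111✓ -00-01✓ -0000-✓ -001-1✓ -0011- -01-01✓ -01-11✓ -010-0✓ -010-1✓ -0100-✓ -0101-✓ -011-1✓ -1-101✓ -10-10 0--010✓ 0--011✓ 0--101✓ 0-0-10 0-001-✓ 0-01-0 0-010- 0-10-0 0-101-✓ 00--01✓ 00--10✓ 00--11✓ 00-0-0✓ 00-0-1✓ 00-00-✓ 00-01-✓ 00-1-1✓ 00-11-✓ 000--0✓ 000--1✓ 000-0-✓ 000-1-✓ 0000--✓ 0001--✓ 001--1✓ 001-1-✓ 0010--✓ 01-01-✓ 1--101✓ 1-01-1 1-011- 1-1-01 1-100- 10--01✓ 10-00-✓ 10-1-1✓ 101--1✓ 1010--✓ 111-0-
Round 3: ---101 -0--01 -0-00- -0-1-1 -01--1 -010-- 0--01- 00---1 00--1- 00-0-- 000---
PIs = {---101, --0110, --1000, -0--01, -0-00-, -0-1-1, -0011-, -01--1, -010--, -10-10, 0--01-, 0-0-10, 0-01-0, 0-010-, 0-10-0, 00---1, 00--1-, 00-0--, 000---, 1-01-1, 1-011-, 1-1-01, 1-100-, 111-0-}
Coverage chart:
  m0: -0-00-,00-0--,000---
  m1: -0--01,-0-00-,00---1,00-0--,000---
  m2: 0--01-,0-0-10,00--1-,00-0--,000---
  m3: 0--01-,00---1,00--1-,00-0--,000---
  m4: 0-01-0,0-010-,000---
  m5: ---101,-0--01,-0-1-1,0-010-,00---1,000---
  m6: --0110,-0011-,0-0-10,0-01-0,00--1-,000---
  m7: -0-1-1,-0011-,00---1,00--1-,000---
  m8: --1000,-0-00-,-010--,0-10-0,00-0--
  m9: -0--01,-0-00-,-01--1,-010--,00---1,00-0--
  m10: -010--,0--01-,0-10-0,00--1-,00-0--
  m11: -01--1,-010--,0--01-,00---1,00--1-,00-0--
  m13: ---101,-0--01,-0-1-1,-01--1,00---1
  m14: 00--1- ←essential
  m15: -0-1-1,-01--1,00---1,00--1-
  m18: -10-10,0--01-,0-0-10
  m19: 0--01- ←essential
  m20: 0-01-0,0-010-
  m21: ---101,0-010-
  m22: --0110,-10-10,0-0-10,0-01-0
  m24: --1000,0-10-0
  m26: 0--01-,0-10-0
  m27: 0--01- ←essential
  m29: ---101 ←essential
  m32: -0-00- ←essential
  m33: -0--01,-0-00-
  m37: ---101,-0--01,-0-1-1,1-01-1
  m38: --0110,-0011-,1-011-
  m39: -0-1-1,-0011-,1-01-1,1-011-
  m40: --1000,-0-00-,-010--,1-100-
  m41: -0--01,-0-00-,-01--1,-010--,1-1-01,1-100-
  m42: -010-- ←essential
  m43: -01--1,-010--
  m45: ---101,-0--01,-0-1-1,-01--1,1-1-01
  m47: -0-1-1,-01--1
  m50: -10-10 ←essential
  m53: ---101,1-01-1
  m54: --0110,-10-10,1-011-
  m55: 1-01-1,1-011-
  m56: --1000,1-100-,111-0-
  m57: 1-1-01,1-100-,111-0-
  m60: 111-0- ←essential
  m61: ---101,1-1-01,111-0-
Essential: ---101, -0-00-, -010--, -10-10, 0--01-, 00--1-, 111-0-

YES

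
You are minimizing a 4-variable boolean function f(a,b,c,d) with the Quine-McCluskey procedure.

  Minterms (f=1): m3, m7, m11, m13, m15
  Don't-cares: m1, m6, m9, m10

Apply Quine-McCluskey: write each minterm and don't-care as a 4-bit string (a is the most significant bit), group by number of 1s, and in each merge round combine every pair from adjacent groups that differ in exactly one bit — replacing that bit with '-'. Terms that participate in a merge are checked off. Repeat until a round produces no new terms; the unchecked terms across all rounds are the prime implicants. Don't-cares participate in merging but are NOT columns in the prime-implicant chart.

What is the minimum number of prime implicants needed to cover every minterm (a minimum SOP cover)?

size-2^0 implicants → 0001(✓)  0011(✓)  0110(✓)  0111(✓)  1001(✓)  1010(✓)  1011(✓)  1101(✓)  1111(✓)
size-2^1 implicants → -001(✓)  -011(✓)  -111(✓)  0-11(✓)  00-1(✓)  011-  1-01(✓)  1-11(✓)  10-1(✓)  101-  11-1(✓)
size-2^2 implicants → --11  -0-1  1--1
Unchecked terms (primes): --11, -0-1, 011-, 1--1, 101-
Minterm coverage:
  m3 ⊆ --11,-0-1
  m7 ⊆ --11,011-
  m11 ⊆ --11,-0-1,1--1,101-
  m13 ⊆ 1--1 [E]
  m15 ⊆ --11,1--1
E = {1--1}
Petrick residual → --11
Cover = cd + ad  |cover|=2

2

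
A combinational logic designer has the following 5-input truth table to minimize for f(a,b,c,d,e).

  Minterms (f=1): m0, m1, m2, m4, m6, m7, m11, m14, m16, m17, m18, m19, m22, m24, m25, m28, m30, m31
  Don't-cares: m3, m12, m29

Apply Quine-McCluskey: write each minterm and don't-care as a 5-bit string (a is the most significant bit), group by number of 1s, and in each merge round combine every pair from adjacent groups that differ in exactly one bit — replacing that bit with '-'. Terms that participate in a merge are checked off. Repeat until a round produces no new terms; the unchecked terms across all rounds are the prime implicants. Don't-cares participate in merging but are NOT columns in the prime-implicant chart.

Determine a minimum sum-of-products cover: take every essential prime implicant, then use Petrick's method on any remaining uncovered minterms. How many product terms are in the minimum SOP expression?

[col 0] 00000*, 00001*, 00010*, 00011*, 00100*, 00110*, 00111*, 01011*, 01100*, 01110*, 10000*, 10001*, 10010*, 10011*, 10110*, 11000*, 11001*, 11100*, 11101*, 11110*, 11111*
[col 1] -0000*, -0001*, -0010*, -0011*, -0110*, -1100*, -1110*, 0-011, 0-100*, 0-110*, 00-00*, 00-10*, 00-11*, 000-0*, 000-1*, 0000-*, 0001-*, 001-0*, 0011-*, 011-0*, 1-000*, 1-001*, 1-110*, 10-10*, 100-0*, 100-1*, 1000-*, 1001-*, 11-00*, 11-01*, 1100-*, 111-0*, 111-1*, 1110-*, 1111-*
[col 2] --110, -0-10, -00-0*, -00-1*, -000-*, -001-*, -11-0, 0-1-0, 00--0, 00-1-, 000--*, 1-00-, 100--*, 11-0-, 111--
[col 3] -00--
Prime implicants: --110, -0-10, -00--, -11-0, 0-011, 0-1-0, 00--0, 00-1-, 1-00-, 11-0-, 111--
PI chart (minterm → PIs covering it):
  0 | -00--,00--0
  1 | -00--  (sole → essential)
  2 | -0-10,-00--,00--0,00-1-
  4 | 0-1-0,00--0
  6 | --110,-0-10,0-1-0,00--0,00-1-
  7 | 00-1-  (sole → essential)
  11 | 0-011  (sole → essential)
  14 | --110,-11-0,0-1-0
  16 | -00--,1-00-
  17 | -00--,1-00-
  18 | -0-10,-00--
  19 | -00--  (sole → essential)
  22 | --110,-0-10
  24 | 1-00-,11-0-
  25 | 1-00-,11-0-
  28 | -11-0,11-0-,111--
  30 | --110,-11-0,111--
  31 | 111--  (sole → essential)
Essential prime implicants: -00--, 0-011, 00-1-, 111--
Petrick residual → --110, 0-1-0, 1-00-
Minimum SOP uses 7 PIs: cde' + b'c' + a'c'de + a'ce' + a'b'd + ac'd' + abc

7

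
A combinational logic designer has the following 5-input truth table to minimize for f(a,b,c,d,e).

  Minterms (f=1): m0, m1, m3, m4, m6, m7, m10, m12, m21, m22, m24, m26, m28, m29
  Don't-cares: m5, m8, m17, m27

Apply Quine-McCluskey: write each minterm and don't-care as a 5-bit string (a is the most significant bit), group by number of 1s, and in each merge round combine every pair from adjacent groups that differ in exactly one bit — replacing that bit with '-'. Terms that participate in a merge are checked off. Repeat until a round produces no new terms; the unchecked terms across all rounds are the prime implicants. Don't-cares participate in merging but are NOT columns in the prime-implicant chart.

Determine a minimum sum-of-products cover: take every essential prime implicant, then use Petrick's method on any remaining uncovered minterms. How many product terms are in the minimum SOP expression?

Round 0: 00000✓ 00001✓ 00011✓ 00100✓ 00101✓ 00110✓ 00111✓ 01000✓ 01010✓ 01100✓ 10001✓ 10101✓ 10110✓ 11000✓ 11010✓ 11011✓ 11100✓ 11101✓
Round 1: -0001✓ -0101✓ -0110 -1000✓ -1010✓ -1100✓ 0-000✓ 0-100✓ 00-00✓ 00-01✓ 00-11✓ 000-1✓ 0000-✓ 001-0✓ 001-1✓ 0010-✓ 0011-✓ 01-00✓ 010-0✓ 1-101 10-01✓ 11-00✓ 110-0✓ 1101- 1110-
Round 2: -0-01 -1-00 -10-0 0--00 00--1 00-0- 001--
PIs = {-0-01, -0110, -1-00, -10-0, 0--00, 00--1, 00-0-, 001--, 1-101, 1101-, 1110-}
Coverage chart:
  m0: 0--00,00-0-
  m1: -0-01,00--1,00-0-
  m3: 00--1 ←essential
  m4: 0--00,00-0-,001--
  m6: -0110,001--
  m7: 00--1,001--
  m10: -10-0 ←essential
  m12: -1-00,0--00
  m21: -0-01,1-101
  m22: -0110 ←essential
  m24: -1-00,-10-0
  m26: -10-0,1101-
  m28: -1-00,1110-
  m29: 1-101,1110-
Essential: -0110, -10-0, 00--1
Petrick residual → -0-01, 0--00, 1110-
Min cover (6 terms): b'd'e + b'cde' + bc'e' + a'd'e' + a'b'e + abcd'

6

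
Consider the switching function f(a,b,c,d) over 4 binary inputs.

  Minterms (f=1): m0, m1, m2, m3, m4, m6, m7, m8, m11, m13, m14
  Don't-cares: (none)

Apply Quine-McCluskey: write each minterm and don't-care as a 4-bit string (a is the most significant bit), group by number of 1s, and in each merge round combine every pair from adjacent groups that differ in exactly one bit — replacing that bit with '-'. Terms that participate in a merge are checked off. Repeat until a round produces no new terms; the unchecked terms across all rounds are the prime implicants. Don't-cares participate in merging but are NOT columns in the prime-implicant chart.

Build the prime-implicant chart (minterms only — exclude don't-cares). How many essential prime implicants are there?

Round 0: 0000✓ 0001✓ 0010✓ 0011✓ 0100✓ 0110✓ 0111✓ 1000✓ 1011✓ 1101 1110✓
Round 1: -000 -011 -110 0-00✓ 0-10✓ 0-11✓ 00-0✓ 00-1✓ 000-✓ 001-✓ 01-0✓ 011-✓
Round 2: 0--0 0-1- 00--
PIs = {-000, -011, -110, 0--0, 0-1-, 00--, 1101}
Coverage chart:
  m0: -000,0--0,00--
  m1: 00-- ←essential
  m2: 0--0,0-1-,00--
  m3: -011,0-1-,00--
  m4: 0--0 ←essential
  m6: -110,0--0,0-1-
  m7: 0-1- ←essential
  m8: -000 ←essential
  m11: -011 ←essential
  m13: 1101 ←essential
  m14: -110 ←essential
Essential: -000, -011, -110, 0--0, 0-1-, 00--, 1101

7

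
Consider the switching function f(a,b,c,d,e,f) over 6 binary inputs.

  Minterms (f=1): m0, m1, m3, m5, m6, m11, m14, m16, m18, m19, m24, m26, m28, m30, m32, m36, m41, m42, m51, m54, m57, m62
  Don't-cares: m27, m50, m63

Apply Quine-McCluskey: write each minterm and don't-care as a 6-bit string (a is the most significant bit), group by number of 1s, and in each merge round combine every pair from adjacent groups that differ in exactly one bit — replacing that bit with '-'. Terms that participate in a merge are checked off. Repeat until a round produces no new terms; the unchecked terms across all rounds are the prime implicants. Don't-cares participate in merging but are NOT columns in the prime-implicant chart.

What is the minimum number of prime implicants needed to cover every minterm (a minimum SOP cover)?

Round 0: 000000✓ 000001✓ 000011✓ 000101✓ 000110✓ 001011✓ 001110✓ 010000✓ 010010✓ 010011✓ 011000✓ 011010✓ 011011✓ 011100✓ 011110✓ 100000✓ 100100✓ 101001✓ 101010 110010✓ 110011✓ 110110✓ 111001✓ 111110✓ 111111✓
Round 1: -00000 -10010✓ -10011✓ -11110 0-0000 0-0011✓ 0-1011✓ 0-1110 00-011✓ 00-110 000-01 0000-1 00000- 01-000✓ 01-010✓ 01-011✓ 0100-0✓ 01001-✓ 011-00✓ 011-10✓ 0110-0✓ 01101-✓ 0111-0✓ 1-1001 100-00 11-110 110-10 11001-✓ 11111-
Round 2: -1001- 0--011 01-0-0 01-01- 011--0
PIs = {-00000, -1001-, -11110, 0--011, 0-0000, 0-1110, 00-110, 000-01, 0000-1, 00000-, 01-0-0, 01-01-, 011--0, 1-1001, 100-00, 101010, 11-110, 110-10, 11111-}
Coverage chart:
  m0: -00000,0-0000,00000-
  m1: 000-01,0000-1,00000-
  m3: 0--011,0000-1
  m5: 000-01 ←essential
  m6: 00-110 ←essential
  m11: 0--011 ←essential
  m14: 0-1110,00-110
  m16: 0-0000,01-0-0
  m18: -1001-,01-0-0,01-01-
  m19: -1001-,0--011,01-01-
  m24: 01-0-0,011--0
  m26: 01-0-0,01-01-,011--0
  m28: 011--0 ←essential
  m30: -11110,0-1110,011--0
  m32: -00000,100-00
  m36: 100-00 ←essential
  m41: 1-1001 ←essential
  m42: 101010 ←essential
  m51: -1001- ←essential
  m54: 11-110,110-10
  m57: 1-1001 ←essential
  m62: -11110,11-110,11111-
Essential: -1001-, 0--011, 00-110, 000-01, 011--0, 1-1001, 100-00, 101010
Petrick residual → 0-0000, 11-110
Min cover (10 terms): bc'd'e + a'd'ef + a'c'd'e'f' + a'b'def' + a'b'c'e'f + a'bcf' + acd'e'f + ab'c'e'f' + ab'cd'ef' + abdef'

10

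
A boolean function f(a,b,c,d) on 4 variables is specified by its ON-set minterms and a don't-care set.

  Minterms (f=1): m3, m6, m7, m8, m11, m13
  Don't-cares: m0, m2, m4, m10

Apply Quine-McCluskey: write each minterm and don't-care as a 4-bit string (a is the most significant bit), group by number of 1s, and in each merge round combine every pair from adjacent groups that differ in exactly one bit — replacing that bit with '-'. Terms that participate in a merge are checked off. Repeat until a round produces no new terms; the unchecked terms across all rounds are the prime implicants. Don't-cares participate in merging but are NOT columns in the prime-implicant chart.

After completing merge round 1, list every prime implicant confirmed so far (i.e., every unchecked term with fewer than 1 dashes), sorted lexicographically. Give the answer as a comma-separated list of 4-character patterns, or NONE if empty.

Round 0: 0000✓ 0010✓ 0011✓ 0100✓ 0110✓ 0111✓ 1000✓ 1010✓ 1011✓ 1101
Round 1: -000✓ -010✓ -011✓ 0-00✓ 0-10✓ 0-11✓ 00-0✓ 001-✓ 01-0✓ 011-✓ 10-0✓ 101-✓
Round 2: -0-0 -01- 0--0 0-1-
PIs = {-0-0, -01-, 0--0, 0-1-, 1101}

1101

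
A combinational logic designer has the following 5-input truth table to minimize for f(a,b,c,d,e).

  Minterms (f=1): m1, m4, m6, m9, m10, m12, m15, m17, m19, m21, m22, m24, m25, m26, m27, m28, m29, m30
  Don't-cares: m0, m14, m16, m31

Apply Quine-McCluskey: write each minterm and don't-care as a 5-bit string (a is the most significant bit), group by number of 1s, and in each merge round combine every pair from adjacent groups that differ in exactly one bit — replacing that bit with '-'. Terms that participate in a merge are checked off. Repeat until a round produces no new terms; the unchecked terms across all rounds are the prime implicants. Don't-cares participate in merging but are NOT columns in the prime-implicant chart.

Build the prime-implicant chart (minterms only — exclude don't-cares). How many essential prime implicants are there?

size-2^0 implicants → 00000(✓)  00001(✓)  00100(✓)  00110(✓)  01001(✓)  01010(✓)  01100(✓)  01110(✓)  01111(✓)  10000(✓)  10001(✓)  10011(✓)  10101(✓)  10110(✓)  11000(✓)  11001(✓)  11010(✓)  11011(✓)  11100(✓)  11101(✓)  11110(✓)  11111(✓)
size-2^1 implicants → -0000(✓)  -0001(✓)  -0110(✓)  -1001(✓)  -1010(✓)  -1100(✓)  -1110(✓)  -1111(✓)  0-001(✓)  0-100(✓)  0-110(✓)  00-00  0000-(✓)  001-0(✓)  01-10(✓)  011-0(✓)  0111-(✓)  1-000(✓)  1-001(✓)  1-011(✓)  1-101(✓)  1-110(✓)  10-01(✓)  100-1(✓)  1000-(✓)  11-00(✓)  11-01(✓)  11-10(✓)  11-11(✓)  110-0(✓)  110-1(✓)  1100-(✓)  1101-(✓)  111-0(✓)  111-1(✓)  1110-(✓)  1111-(✓)
size-2^2 implicants → --001  --110  -000-  -1-10  -11-0  -111-  0-1-0  1--01  1-0-1  1-00-  11--0(✓)  11--1(✓)  11-0-(✓)  11-1-(✓)  110--(✓)  111--(✓)
size-2^3 implicants → 11---
Unchecked terms (primes): --001, --110, -000-, -1-10, -11-0, -111-, 0-1-0, 00-00, 1--01, 1-0-1, 1-00-, 11---
Minterm coverage:
  m1 ⊆ --001,-000-
  m4 ⊆ 0-1-0,00-00
  m6 ⊆ --110,0-1-0
  m9 ⊆ --001 [E]
  m10 ⊆ -1-10 [E]
  m12 ⊆ -11-0,0-1-0
  m15 ⊆ -111- [E]
  m17 ⊆ --001,-000-,1--01,1-0-1,1-00-
  m19 ⊆ 1-0-1 [E]
  m21 ⊆ 1--01 [E]
  m22 ⊆ --110 [E]
  m24 ⊆ 1-00-,11---
  m25 ⊆ --001,1--01,1-0-1,1-00-,11---
  m26 ⊆ -1-10,11---
  m27 ⊆ 1-0-1,11---
  m28 ⊆ -11-0,11---
  m29 ⊆ 1--01,11---
  m30 ⊆ --110,-1-10,-11-0,-111-,11---
E = {--001, --110, -1-10, -111-, 1--01, 1-0-1}

6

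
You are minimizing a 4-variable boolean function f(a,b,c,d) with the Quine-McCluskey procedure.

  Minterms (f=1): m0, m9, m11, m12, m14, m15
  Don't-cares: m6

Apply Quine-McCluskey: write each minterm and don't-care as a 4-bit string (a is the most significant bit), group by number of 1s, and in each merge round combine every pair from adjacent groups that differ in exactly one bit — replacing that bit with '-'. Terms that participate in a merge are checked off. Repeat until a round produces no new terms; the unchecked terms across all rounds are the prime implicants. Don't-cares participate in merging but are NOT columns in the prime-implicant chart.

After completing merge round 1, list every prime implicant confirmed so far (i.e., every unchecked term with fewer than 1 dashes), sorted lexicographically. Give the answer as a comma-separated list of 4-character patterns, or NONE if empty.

size-2^0 implicants → 0000  0110(✓)  1001(✓)  1011(✓)  1100(✓)  1110(✓)  1111(✓)
size-2^1 implicants → -110  1-11  10-1  11-0  111-
Unchecked terms (primes): -110, 0000, 1-11, 10-1, 11-0, 111-

0000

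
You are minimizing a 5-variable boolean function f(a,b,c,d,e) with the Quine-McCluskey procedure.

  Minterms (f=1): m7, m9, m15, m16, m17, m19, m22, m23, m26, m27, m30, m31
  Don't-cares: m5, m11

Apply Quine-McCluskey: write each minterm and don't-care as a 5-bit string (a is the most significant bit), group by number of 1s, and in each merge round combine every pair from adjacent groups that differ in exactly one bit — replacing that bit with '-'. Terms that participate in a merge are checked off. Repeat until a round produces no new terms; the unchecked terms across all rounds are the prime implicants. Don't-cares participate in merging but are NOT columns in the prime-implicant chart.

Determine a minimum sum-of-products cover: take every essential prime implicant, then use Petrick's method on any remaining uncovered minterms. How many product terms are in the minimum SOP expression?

Round 0: 00101✓ 00111✓ 01001✓ 01011✓ 01111✓ 10000✓ 10001✓ 10011✓ 10110✓ 10111✓ 11010✓ 11011✓ 11110✓ 11111✓
Round 1: -0111✓ -1011✓ -1111✓ 0-111✓ 001-1 01-11✓ 010-1 1-011✓ 1-110✓ 1-111✓ 10-11✓ 100-1 1000- 1011-✓ 11-10✓ 11-11✓ 1101-✓ 1111-✓
Round 2: --111 -1-11 1--11 1-11- 11-1-
PIs = {--111, -1-11, 001-1, 010-1, 1--11, 1-11-, 100-1, 1000-, 11-1-}
Coverage chart:
  m7: --111,001-1
  m9: 010-1 ←essential
  m15: --111,-1-11
  m16: 1000- ←essential
  m17: 100-1,1000-
  m19: 1--11,100-1
  m22: 1-11- ←essential
  m23: --111,1--11,1-11-
  m26: 11-1- ←essential
  m27: -1-11,1--11,11-1-
  m30: 1-11-,11-1-
  m31: --111,-1-11,1--11,1-11-,11-1-
Essential: 010-1, 1-11-, 1000-, 11-1-
Petrick residual → --111, 1--11
Min cover (6 terms): cde + a'bc'e + ade + acd + ab'c'd' + abd

6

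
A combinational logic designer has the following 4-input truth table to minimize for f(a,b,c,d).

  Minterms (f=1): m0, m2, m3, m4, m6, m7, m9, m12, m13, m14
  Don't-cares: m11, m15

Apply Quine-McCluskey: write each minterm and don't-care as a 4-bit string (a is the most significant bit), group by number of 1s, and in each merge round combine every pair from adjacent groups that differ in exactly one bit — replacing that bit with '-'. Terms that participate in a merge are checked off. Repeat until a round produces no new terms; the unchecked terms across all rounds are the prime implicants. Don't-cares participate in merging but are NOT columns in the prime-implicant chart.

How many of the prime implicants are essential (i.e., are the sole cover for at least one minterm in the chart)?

2

Round 0: 0000✓ 0010✓ 0011✓ 0100✓ 0110✓ 0111✓ 1001✓ 1011✓ 1100✓ 1101✓ 1110✓ 1111✓
Round 1: -011✓ -100✓ -110✓ -111✓ 0-00✓ 0-10✓ 0-11✓ 00-0✓ 001-✓ 01-0✓ 011-✓ 1-01✓ 1-11✓ 10-1✓ 11-0✓ 11-1✓ 110-✓ 111-✓
Round 2: --11 -1-0 -11- 0--0 0-1- 1--1 11--
PIs = {--11, -1-0, -11-, 0--0, 0-1-, 1--1, 11--}
Coverage chart:
  m0: 0--0 ←essential
  m2: 0--0,0-1-
  m3: --11,0-1-
  m4: -1-0,0--0
  m6: -1-0,-11-,0--0,0-1-
  m7: --11,-11-,0-1-
  m9: 1--1 ←essential
  m12: -1-0,11--
  m13: 1--1,11--
  m14: -1-0,-11-,11--
Essential: 0--0, 1--1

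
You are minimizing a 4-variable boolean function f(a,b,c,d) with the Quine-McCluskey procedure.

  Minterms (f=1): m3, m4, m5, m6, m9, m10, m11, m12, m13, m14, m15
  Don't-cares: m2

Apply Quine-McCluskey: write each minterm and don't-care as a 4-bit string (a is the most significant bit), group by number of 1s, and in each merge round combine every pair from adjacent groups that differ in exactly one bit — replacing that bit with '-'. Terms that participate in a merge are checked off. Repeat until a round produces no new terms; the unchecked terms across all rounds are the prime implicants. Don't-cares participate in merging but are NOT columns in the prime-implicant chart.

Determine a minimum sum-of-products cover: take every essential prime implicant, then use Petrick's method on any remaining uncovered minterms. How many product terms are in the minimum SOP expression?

4

Round 0: 0010✓ 0011✓ 0100✓ 0101✓ 0110✓ 1001✓ 1010✓ 1011✓ 1100✓ 1101✓ 1110✓ 1111✓
Round 1: -010✓ -011✓ -100✓ -101✓ -110✓ 0-10✓ 001-✓ 01-0✓ 010-✓ 1-01✓ 1-10✓ 1-11✓ 10-1✓ 101-✓ 11-0✓ 11-1✓ 110-✓ 111-✓
Round 2: --10 -01- -1-0 -10- 1--1 1-1- 11--
PIs = {--10, -01-, -1-0, -10-, 1--1, 1-1-, 11--}
Coverage chart:
  m3: -01- ←essential
  m4: -1-0,-10-
  m5: -10- ←essential
  m6: --10,-1-0
  m9: 1--1 ←essential
  m10: --10,-01-,1-1-
  m11: -01-,1--1,1-1-
  m12: -1-0,-10-,11--
  m13: -10-,1--1,11--
  m14: --10,-1-0,1-1-,11--
  m15: 1--1,1-1-,11--
Essential: -01-, -10-, 1--1
Petrick residual → --10
Min cover (4 terms): cd' + b'c + bc' + ad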